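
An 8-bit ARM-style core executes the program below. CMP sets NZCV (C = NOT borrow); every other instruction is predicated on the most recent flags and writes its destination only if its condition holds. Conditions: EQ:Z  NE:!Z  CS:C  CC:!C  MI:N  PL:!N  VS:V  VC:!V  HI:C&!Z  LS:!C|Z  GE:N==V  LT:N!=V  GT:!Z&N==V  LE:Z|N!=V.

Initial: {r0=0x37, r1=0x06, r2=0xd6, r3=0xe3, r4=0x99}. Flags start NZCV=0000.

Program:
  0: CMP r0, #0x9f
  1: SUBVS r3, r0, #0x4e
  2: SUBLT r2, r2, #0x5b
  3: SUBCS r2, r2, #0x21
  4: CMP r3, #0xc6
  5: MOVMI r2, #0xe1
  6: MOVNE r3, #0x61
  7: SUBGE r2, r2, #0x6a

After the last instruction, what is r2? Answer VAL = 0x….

0: ✓ CMP  NZCV=1001
1: ✓ SUBVS  r3←0xe9
2: · SUBLT
3: · SUBCS
4: ✓ CMP  NZCV=0010
5: · MOVMI
6: ✓ MOVNE  r3←0x61
7: ✓ SUBGE  r2←0x6c

VAL = 0x6c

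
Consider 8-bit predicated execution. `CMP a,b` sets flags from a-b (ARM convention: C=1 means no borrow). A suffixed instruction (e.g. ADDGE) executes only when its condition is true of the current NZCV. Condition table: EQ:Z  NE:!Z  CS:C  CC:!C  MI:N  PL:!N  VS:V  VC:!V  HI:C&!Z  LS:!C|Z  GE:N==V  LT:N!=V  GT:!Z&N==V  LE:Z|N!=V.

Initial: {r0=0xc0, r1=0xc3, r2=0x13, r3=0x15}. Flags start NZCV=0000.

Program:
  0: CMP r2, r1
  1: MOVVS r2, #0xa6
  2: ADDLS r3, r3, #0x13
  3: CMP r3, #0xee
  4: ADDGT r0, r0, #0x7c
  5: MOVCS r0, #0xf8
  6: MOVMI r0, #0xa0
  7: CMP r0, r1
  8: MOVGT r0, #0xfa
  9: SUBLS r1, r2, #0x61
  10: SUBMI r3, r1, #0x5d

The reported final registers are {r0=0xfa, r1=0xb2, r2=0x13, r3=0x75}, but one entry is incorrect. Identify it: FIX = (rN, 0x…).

FIX = (r3, 0x28)

[0] flags=0000 → (cmp)
[1] flags=0000 VS?F → skip
[2] flags=0000 LS?T → r3=0x28
[3] flags=0000 → (cmp)
[4] flags=0000 GT?T → r0=0x3c
[5] flags=0000 CS?F → skip
[6] flags=0000 MI?F → skip
[7] flags=0000 → (cmp)
[8] flags=0000 GT?T → r0=0xfa
[9] flags=0000 LS?T → r1=0xb2
[10] flags=0000 MI?F → skip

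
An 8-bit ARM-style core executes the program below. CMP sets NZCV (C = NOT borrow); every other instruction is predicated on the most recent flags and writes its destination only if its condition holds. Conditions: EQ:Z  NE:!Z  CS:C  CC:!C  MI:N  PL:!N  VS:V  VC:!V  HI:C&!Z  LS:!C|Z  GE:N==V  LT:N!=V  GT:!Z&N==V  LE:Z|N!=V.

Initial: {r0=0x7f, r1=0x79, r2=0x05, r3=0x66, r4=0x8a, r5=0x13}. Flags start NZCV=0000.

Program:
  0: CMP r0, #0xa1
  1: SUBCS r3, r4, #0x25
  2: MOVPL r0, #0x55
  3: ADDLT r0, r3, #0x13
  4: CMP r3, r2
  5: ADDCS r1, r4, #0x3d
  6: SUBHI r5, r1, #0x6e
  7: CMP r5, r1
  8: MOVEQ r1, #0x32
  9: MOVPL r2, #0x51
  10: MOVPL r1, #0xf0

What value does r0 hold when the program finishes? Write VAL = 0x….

VAL = 0x7f

[0] flags=1001 → (cmp)
[1] flags=1001 CS?F → skip
[2] flags=1001 PL?F → skip
[3] flags=1001 LT?F → skip
[4] flags=0010 → (cmp)
[5] flags=0010 CS?T → r1=0xc7
[6] flags=0010 HI?T → r5=0x59
[7] flags=1001 → (cmp)
[8] flags=1001 EQ?F → skip
[9] flags=1001 PL?F → skip
[10] flags=1001 PL?F → skip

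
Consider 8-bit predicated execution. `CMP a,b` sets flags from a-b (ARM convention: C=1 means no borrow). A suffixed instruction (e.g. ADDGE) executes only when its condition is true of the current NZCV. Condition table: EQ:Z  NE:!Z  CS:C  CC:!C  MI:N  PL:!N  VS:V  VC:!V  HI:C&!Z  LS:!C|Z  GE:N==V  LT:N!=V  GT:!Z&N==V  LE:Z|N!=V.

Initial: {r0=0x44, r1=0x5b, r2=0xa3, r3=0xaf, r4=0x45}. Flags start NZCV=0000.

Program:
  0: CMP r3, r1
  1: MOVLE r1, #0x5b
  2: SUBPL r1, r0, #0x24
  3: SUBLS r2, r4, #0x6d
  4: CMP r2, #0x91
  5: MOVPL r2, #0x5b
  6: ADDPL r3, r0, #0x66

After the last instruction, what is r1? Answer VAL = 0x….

VAL = 0x20

0: ✓ CMP  NZCV=0011
1: ✓ MOVLE  r1←0x5b
2: ✓ SUBPL  r1←0x20
3: · SUBLS
4: ✓ CMP  NZCV=0010
5: ✓ MOVPL  r2←0x5b
6: ✓ ADDPL  r3←0xaa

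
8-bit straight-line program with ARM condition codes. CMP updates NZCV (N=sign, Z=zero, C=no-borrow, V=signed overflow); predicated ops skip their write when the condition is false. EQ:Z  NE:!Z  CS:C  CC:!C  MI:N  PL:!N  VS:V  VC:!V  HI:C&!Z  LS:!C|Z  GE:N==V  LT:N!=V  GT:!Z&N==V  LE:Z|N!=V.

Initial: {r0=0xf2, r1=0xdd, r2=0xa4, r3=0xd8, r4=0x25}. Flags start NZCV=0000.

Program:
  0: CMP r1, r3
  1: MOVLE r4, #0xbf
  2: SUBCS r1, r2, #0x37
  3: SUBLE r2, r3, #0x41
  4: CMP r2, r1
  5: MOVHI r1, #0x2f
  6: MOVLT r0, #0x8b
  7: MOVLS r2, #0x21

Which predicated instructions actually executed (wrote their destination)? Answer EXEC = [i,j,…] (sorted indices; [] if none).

[0] flags=0010 → (cmp)
[1] flags=0010 LE?F → skip
[2] flags=0010 CS?T → r1=0x6d
[3] flags=0010 LE?F → skip
[4] flags=0011 → (cmp)
[5] flags=0011 HI?T → r1=0x2f
[6] flags=0011 LT?T → r0=0x8b
[7] flags=0011 LS?F → skip

EXEC = [2,5,6]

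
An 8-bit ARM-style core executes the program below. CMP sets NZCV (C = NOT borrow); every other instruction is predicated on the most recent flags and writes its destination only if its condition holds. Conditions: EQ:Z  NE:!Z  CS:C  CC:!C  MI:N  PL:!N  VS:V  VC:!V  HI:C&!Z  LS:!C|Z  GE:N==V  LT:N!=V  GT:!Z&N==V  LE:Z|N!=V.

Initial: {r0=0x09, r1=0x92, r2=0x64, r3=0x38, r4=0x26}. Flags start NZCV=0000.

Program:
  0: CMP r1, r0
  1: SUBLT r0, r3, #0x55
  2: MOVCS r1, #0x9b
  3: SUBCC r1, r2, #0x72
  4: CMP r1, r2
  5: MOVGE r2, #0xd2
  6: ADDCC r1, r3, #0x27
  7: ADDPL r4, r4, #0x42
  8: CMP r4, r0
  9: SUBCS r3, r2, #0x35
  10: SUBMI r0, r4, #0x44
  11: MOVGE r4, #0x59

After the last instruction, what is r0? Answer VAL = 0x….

VAL = 0x24

[0] flags=1010 → (cmp)
[1] flags=1010 LT?T → r0=0xe3
[2] flags=1010 CS?T → r1=0x9b
[3] flags=1010 CC?F → skip
[4] flags=0011 → (cmp)
[5] flags=0011 GE?F → skip
[6] flags=0011 CC?F → skip
[7] flags=0011 PL?T → r4=0x68
[8] flags=1001 → (cmp)
[9] flags=1001 CS?F → skip
[10] flags=1001 MI?T → r0=0x24
[11] flags=1001 GE?T → r4=0x59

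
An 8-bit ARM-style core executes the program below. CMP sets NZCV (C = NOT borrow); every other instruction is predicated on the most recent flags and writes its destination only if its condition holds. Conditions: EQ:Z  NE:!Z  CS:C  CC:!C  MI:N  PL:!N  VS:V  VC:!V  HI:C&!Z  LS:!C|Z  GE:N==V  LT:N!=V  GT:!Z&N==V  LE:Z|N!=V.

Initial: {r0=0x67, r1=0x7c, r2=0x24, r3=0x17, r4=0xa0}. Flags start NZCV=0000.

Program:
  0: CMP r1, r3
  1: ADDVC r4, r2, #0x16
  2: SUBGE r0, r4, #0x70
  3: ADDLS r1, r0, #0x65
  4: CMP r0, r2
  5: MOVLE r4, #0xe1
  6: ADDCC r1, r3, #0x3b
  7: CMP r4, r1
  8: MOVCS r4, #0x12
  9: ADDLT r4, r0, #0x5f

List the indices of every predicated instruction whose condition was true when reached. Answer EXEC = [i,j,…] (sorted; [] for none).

EXEC = [1,2,5,8,9]

0: ✓ CMP  NZCV=0010
1: ✓ ADDVC  r4←0x3a
2: ✓ SUBGE  r0←0xca
3: · ADDLS
4: ✓ CMP  NZCV=1010
5: ✓ MOVLE  r4←0xe1
6: · ADDCC
7: ✓ CMP  NZCV=0011
8: ✓ MOVCS  r4←0x12
9: ✓ ADDLT  r4←0x29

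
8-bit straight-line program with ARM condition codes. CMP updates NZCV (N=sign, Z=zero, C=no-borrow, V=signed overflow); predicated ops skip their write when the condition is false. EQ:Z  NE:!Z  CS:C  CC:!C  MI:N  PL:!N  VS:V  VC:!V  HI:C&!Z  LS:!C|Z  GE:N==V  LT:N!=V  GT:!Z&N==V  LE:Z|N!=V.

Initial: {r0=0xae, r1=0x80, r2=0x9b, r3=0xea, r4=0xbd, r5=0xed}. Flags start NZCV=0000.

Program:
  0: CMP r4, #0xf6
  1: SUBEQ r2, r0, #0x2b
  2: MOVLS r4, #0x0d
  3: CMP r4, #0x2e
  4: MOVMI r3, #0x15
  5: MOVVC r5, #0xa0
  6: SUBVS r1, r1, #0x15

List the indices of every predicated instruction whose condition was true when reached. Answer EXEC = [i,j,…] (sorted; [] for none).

0: ✓ CMP  NZCV=1000
1: · SUBEQ
2: ✓ MOVLS  r4←0x0d
3: ✓ CMP  NZCV=1000
4: ✓ MOVMI  r3←0x15
5: ✓ MOVVC  r5←0xa0
6: · SUBVS

EXEC = [2,4,5]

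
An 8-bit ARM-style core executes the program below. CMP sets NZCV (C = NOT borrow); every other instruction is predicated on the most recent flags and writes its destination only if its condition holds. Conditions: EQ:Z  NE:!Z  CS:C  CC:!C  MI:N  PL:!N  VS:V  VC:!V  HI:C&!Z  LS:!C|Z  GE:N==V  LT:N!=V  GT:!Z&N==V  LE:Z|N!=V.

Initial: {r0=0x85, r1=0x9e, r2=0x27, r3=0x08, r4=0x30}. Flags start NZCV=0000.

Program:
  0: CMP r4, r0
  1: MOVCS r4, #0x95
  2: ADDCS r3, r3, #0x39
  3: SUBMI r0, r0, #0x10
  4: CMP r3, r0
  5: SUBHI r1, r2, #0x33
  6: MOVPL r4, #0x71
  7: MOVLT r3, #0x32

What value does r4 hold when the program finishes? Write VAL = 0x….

[0] flags=1001 → (cmp)
[1] flags=1001 CS?F → skip
[2] flags=1001 CS?F → skip
[3] flags=1001 MI?T → r0=0x75
[4] flags=1000 → (cmp)
[5] flags=1000 HI?F → skip
[6] flags=1000 PL?F → skip
[7] flags=1000 LT?T → r3=0x32

VAL = 0x30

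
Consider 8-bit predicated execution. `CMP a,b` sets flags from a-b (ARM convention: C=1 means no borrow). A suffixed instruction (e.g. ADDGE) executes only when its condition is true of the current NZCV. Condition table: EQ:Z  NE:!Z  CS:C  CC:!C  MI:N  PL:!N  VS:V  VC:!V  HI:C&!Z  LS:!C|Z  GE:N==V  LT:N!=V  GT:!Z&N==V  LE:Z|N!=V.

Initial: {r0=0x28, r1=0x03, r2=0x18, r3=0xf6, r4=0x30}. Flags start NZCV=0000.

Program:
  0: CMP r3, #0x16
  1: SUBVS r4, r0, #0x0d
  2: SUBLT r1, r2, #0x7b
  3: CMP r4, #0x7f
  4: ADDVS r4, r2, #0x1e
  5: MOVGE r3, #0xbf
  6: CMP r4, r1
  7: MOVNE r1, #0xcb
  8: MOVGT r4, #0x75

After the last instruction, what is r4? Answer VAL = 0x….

[0] flags=1010 → (cmp)
[1] flags=1010 VS?F → skip
[2] flags=1010 LT?T → r1=0x9d
[3] flags=1000 → (cmp)
[4] flags=1000 VS?F → skip
[5] flags=1000 GE?F → skip
[6] flags=1001 → (cmp)
[7] flags=1001 NE?T → r1=0xcb
[8] flags=1001 GT?T → r4=0x75

VAL = 0x75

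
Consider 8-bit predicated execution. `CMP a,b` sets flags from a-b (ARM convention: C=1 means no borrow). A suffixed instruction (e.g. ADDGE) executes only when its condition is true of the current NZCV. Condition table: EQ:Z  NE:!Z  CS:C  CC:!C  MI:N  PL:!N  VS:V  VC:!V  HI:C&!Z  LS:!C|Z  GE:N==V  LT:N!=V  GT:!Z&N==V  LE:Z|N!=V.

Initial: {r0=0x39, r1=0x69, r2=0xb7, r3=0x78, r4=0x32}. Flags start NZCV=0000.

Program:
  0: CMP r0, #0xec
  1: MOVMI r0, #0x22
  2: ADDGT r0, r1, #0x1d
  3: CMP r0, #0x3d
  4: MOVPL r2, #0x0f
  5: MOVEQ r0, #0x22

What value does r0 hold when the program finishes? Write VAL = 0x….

VAL = 0x86

0: ✓ CMP  NZCV=0000
1: · MOVMI
2: ✓ ADDGT  r0←0x86
3: ✓ CMP  NZCV=0011
4: ✓ MOVPL  r2←0x0f
5: · MOVEQ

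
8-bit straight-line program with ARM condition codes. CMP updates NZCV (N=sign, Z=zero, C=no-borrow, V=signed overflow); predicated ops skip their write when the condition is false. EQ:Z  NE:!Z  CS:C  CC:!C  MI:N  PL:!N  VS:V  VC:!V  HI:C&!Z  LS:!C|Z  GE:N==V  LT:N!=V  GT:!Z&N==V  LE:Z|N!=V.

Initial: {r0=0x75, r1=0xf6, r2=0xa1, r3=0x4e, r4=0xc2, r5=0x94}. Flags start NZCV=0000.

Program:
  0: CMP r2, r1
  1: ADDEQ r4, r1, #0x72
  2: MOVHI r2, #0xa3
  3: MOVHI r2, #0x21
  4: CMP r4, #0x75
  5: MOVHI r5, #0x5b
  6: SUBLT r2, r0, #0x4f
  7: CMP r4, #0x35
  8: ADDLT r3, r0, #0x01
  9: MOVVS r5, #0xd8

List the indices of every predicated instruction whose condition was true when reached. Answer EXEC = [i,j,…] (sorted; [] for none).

[0] flags=1000 → (cmp)
[1] flags=1000 EQ?F → skip
[2] flags=1000 HI?F → skip
[3] flags=1000 HI?F → skip
[4] flags=0011 → (cmp)
[5] flags=0011 HI?T → r5=0x5b
[6] flags=0011 LT?T → r2=0x26
[7] flags=1010 → (cmp)
[8] flags=1010 LT?T → r3=0x76
[9] flags=1010 VS?F → skip

EXEC = [5,6,8]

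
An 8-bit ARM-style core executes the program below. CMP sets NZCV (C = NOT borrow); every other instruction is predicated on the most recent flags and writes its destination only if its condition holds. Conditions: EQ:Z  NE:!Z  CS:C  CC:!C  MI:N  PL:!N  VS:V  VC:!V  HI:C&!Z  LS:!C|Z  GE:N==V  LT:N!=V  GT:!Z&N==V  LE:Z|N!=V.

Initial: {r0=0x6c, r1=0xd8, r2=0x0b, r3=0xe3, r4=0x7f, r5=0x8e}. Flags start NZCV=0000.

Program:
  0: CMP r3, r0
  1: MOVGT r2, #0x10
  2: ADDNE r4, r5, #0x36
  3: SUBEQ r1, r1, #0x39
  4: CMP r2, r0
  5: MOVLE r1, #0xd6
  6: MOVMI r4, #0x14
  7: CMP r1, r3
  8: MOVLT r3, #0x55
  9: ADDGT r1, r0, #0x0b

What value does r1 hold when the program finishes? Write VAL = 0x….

[0] flags=0011 → (cmp)
[1] flags=0011 GT?F → skip
[2] flags=0011 NE?T → r4=0xc4
[3] flags=0011 EQ?F → skip
[4] flags=1000 → (cmp)
[5] flags=1000 LE?T → r1=0xd6
[6] flags=1000 MI?T → r4=0x14
[7] flags=1000 → (cmp)
[8] flags=1000 LT?T → r3=0x55
[9] flags=1000 GT?F → skip

VAL = 0xd6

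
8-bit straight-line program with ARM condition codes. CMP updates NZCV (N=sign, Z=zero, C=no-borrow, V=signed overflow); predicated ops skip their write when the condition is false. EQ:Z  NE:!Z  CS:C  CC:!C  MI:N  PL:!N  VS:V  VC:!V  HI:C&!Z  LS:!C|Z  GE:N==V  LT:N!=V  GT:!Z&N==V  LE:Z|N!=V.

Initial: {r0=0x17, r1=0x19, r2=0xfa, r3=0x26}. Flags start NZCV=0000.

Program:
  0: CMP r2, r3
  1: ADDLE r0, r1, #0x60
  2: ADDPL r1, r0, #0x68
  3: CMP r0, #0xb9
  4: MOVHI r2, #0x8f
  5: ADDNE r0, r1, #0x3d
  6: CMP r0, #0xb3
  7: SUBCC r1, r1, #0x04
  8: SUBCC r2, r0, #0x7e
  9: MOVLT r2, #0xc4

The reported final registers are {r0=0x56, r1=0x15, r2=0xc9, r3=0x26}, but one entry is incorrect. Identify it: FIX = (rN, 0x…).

FIX = (r2, 0xd8)

[0] flags=1010 → (cmp)
[1] flags=1010 LE?T → r0=0x79
[2] flags=1010 PL?F → skip
[3] flags=1001 → (cmp)
[4] flags=1001 HI?F → skip
[5] flags=1001 NE?T → r0=0x56
[6] flags=1001 → (cmp)
[7] flags=1001 CC?T → r1=0x15
[8] flags=1001 CC?T → r2=0xd8
[9] flags=1001 LT?F → skip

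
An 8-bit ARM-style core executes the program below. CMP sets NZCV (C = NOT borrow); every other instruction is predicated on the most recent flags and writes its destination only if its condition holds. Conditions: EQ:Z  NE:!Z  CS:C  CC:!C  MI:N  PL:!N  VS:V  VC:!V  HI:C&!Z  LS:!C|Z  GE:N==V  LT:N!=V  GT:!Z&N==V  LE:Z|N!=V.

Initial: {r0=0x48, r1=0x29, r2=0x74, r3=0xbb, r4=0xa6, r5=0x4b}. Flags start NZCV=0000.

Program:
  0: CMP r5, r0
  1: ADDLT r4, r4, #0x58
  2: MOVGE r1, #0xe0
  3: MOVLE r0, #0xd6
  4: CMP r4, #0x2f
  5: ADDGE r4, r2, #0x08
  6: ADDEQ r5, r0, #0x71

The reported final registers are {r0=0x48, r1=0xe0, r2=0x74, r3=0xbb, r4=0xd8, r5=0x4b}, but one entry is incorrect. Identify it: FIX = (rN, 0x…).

FIX = (r4, 0xa6)

[0] flags=0010 → (cmp)
[1] flags=0010 LT?F → skip
[2] flags=0010 GE?T → r1=0xe0
[3] flags=0010 LE?F → skip
[4] flags=0011 → (cmp)
[5] flags=0011 GE?F → skip
[6] flags=0011 EQ?F → skip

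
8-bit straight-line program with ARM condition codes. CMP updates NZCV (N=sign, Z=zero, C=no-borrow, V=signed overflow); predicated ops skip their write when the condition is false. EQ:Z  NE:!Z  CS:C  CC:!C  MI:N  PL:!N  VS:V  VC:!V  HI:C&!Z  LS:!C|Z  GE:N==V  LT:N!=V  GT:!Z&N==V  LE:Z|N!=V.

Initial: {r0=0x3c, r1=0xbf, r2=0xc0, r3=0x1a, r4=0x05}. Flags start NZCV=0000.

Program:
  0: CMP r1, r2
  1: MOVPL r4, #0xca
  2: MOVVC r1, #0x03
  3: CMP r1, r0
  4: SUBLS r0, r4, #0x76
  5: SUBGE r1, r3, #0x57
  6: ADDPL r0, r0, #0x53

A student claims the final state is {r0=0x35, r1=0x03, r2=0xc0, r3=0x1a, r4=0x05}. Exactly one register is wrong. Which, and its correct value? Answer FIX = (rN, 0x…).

0: ✓ CMP  NZCV=1000
1: · MOVPL
2: ✓ MOVVC  r1←0x03
3: ✓ CMP  NZCV=1000
4: ✓ SUBLS  r0←0x8f
5: · SUBGE
6: · ADDPL

FIX = (r0, 0x8f)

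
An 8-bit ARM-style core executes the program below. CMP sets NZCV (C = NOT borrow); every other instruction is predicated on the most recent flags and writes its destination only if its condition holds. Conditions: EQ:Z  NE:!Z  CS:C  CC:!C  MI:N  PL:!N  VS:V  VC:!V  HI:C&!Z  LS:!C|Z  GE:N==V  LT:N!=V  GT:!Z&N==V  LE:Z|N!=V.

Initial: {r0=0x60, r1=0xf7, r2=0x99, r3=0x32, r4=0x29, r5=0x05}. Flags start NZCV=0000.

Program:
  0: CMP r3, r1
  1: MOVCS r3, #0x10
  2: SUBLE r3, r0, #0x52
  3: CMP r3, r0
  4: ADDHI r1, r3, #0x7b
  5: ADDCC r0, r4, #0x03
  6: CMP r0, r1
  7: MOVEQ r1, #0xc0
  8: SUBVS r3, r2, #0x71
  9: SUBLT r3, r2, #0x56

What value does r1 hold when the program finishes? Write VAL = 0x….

VAL = 0xf7

0: ✓ CMP  NZCV=0000
1: · MOVCS
2: · SUBLE
3: ✓ CMP  NZCV=1000
4: · ADDHI
5: ✓ ADDCC  r0←0x2c
6: ✓ CMP  NZCV=0000
7: · MOVEQ
8: · SUBVS
9: · SUBLT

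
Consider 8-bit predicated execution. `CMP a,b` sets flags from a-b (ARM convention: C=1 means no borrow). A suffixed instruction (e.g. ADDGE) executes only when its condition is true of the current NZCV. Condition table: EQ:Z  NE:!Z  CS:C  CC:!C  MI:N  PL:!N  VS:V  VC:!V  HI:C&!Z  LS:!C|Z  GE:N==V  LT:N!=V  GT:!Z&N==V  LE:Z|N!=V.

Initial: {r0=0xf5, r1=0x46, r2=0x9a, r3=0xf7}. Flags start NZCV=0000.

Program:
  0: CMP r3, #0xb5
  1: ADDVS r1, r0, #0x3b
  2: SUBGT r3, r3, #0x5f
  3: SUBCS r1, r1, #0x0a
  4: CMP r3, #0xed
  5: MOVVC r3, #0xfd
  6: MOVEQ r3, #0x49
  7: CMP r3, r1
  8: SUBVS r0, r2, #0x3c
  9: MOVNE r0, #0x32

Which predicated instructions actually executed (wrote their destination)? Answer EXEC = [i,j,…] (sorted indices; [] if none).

[0] flags=0010 → (cmp)
[1] flags=0010 VS?F → skip
[2] flags=0010 GT?T → r3=0x98
[3] flags=0010 CS?T → r1=0x3c
[4] flags=1000 → (cmp)
[5] flags=1000 VC?T → r3=0xfd
[6] flags=1000 EQ?F → skip
[7] flags=1010 → (cmp)
[8] flags=1010 VS?F → skip
[9] flags=1010 NE?T → r0=0x32

EXEC = [2,3,5,9]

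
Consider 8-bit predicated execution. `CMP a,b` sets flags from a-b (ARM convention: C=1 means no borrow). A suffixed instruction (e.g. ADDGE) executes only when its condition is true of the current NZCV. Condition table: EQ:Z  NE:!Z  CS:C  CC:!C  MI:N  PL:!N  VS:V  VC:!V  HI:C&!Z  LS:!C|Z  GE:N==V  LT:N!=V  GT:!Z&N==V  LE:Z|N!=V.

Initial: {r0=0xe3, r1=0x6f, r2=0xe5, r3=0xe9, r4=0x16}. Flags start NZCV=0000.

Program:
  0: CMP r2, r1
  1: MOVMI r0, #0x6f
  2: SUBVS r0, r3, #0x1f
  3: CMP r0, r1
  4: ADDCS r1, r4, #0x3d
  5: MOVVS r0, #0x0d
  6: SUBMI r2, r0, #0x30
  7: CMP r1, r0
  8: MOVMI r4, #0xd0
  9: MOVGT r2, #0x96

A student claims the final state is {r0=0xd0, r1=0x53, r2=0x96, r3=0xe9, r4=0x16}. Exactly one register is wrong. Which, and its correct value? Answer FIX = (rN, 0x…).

[0] flags=0011 → (cmp)
[1] flags=0011 MI?F → skip
[2] flags=0011 VS?T → r0=0xca
[3] flags=0011 → (cmp)
[4] flags=0011 CS?T → r1=0x53
[5] flags=0011 VS?T → r0=0x0d
[6] flags=0011 MI?F → skip
[7] flags=0010 → (cmp)
[8] flags=0010 MI?F → skip
[9] flags=0010 GT?T → r2=0x96

FIX = (r0, 0x0d)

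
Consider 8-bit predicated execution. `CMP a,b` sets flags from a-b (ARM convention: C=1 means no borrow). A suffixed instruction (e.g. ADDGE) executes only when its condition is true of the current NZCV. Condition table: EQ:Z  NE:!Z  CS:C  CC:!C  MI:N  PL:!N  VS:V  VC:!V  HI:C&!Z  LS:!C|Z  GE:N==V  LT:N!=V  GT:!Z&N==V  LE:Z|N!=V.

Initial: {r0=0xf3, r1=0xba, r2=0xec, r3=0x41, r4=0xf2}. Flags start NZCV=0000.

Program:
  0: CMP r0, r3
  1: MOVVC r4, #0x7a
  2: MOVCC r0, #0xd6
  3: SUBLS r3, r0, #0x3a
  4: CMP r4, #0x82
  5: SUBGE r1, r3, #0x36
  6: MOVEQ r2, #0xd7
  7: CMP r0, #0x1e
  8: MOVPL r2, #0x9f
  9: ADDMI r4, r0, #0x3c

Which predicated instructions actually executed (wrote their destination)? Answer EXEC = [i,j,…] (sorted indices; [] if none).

[0] flags=1010 → (cmp)
[1] flags=1010 VC?T → r4=0x7a
[2] flags=1010 CC?F → skip
[3] flags=1010 LS?F → skip
[4] flags=1001 → (cmp)
[5] flags=1001 GE?T → r1=0x0b
[6] flags=1001 EQ?F → skip
[7] flags=1010 → (cmp)
[8] flags=1010 PL?F → skip
[9] flags=1010 MI?T → r4=0x2f

EXEC = [1,5,9]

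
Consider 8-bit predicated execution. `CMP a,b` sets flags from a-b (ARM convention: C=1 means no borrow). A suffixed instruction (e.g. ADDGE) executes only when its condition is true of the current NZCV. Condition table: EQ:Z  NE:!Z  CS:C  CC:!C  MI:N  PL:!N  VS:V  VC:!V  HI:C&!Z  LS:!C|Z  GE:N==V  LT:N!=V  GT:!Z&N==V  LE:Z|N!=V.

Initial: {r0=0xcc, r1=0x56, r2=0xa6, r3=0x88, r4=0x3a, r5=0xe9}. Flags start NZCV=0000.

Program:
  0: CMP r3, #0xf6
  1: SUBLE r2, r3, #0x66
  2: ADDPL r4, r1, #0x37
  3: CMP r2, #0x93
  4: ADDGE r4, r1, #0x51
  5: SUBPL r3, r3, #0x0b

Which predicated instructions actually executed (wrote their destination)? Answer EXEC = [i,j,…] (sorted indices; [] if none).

[0] flags=1000 → (cmp)
[1] flags=1000 LE?T → r2=0x22
[2] flags=1000 PL?F → skip
[3] flags=1001 → (cmp)
[4] flags=1001 GE?T → r4=0xa7
[5] flags=1001 PL?F → skip

EXEC = [1,4]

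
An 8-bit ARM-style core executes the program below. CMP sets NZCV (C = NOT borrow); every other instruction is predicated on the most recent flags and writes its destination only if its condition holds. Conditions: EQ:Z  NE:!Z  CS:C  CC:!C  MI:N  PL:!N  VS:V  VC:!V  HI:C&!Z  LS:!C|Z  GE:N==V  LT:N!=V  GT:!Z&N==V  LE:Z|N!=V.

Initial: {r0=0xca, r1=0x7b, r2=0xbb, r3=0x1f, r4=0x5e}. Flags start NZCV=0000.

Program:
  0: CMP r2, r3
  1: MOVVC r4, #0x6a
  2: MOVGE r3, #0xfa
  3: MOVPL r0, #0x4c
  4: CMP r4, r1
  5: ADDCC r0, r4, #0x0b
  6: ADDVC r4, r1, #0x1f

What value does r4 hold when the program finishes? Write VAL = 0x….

0: ✓ CMP  NZCV=1010
1: ✓ MOVVC  r4←0x6a
2: · MOVGE
3: · MOVPL
4: ✓ CMP  NZCV=1000
5: ✓ ADDCC  r0←0x75
6: ✓ ADDVC  r4←0x9a

VAL = 0x9a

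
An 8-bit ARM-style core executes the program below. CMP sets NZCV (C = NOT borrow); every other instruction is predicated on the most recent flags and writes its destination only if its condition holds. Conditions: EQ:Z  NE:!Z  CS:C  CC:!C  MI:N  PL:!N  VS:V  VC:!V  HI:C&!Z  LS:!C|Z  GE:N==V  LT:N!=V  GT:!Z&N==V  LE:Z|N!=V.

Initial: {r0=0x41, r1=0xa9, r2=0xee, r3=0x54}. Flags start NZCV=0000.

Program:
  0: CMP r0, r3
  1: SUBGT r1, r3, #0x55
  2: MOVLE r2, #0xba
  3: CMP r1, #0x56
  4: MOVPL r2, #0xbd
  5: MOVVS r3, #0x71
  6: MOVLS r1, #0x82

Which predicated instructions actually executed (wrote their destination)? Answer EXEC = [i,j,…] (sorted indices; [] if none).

EXEC = [2,4,5]

[0] flags=1000 → (cmp)
[1] flags=1000 GT?F → skip
[2] flags=1000 LE?T → r2=0xba
[3] flags=0011 → (cmp)
[4] flags=0011 PL?T → r2=0xbd
[5] flags=0011 VS?T → r3=0x71
[6] flags=0011 LS?F → skip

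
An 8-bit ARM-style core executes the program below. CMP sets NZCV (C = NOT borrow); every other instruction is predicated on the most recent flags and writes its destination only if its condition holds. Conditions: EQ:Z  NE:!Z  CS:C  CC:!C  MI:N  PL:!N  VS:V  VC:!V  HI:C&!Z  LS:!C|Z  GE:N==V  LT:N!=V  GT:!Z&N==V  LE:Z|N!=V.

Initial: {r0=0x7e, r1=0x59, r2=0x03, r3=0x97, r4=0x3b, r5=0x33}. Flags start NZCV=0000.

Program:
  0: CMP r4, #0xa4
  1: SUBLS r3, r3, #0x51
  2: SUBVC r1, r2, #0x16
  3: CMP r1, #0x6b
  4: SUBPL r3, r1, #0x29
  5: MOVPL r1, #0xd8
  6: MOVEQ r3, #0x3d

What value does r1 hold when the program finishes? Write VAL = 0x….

VAL = 0x59

[0] flags=1001 → (cmp)
[1] flags=1001 LS?T → r3=0x46
[2] flags=1001 VC?F → skip
[3] flags=1000 → (cmp)
[4] flags=1000 PL?F → skip
[5] flags=1000 PL?F → skip
[6] flags=1000 EQ?F → skip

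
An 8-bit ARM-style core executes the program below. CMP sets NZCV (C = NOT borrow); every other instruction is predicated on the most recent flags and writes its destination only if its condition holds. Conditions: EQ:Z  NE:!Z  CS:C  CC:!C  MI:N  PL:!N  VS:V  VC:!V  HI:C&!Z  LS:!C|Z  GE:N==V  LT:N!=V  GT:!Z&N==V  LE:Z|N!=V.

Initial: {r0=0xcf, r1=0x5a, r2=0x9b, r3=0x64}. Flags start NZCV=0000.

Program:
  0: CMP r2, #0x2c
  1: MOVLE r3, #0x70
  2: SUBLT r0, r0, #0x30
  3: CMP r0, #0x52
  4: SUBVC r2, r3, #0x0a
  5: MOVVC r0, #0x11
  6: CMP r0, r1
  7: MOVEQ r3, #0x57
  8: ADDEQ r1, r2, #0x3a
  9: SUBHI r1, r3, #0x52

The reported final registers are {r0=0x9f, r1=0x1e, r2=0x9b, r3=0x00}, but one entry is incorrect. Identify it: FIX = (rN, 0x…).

[0] flags=0011 → (cmp)
[1] flags=0011 LE?T → r3=0x70
[2] flags=0011 LT?T → r0=0x9f
[3] flags=0011 → (cmp)
[4] flags=0011 VC?F → skip
[5] flags=0011 VC?F → skip
[6] flags=0011 → (cmp)
[7] flags=0011 EQ?F → skip
[8] flags=0011 EQ?F → skip
[9] flags=0011 HI?T → r1=0x1e

FIX = (r3, 0x70)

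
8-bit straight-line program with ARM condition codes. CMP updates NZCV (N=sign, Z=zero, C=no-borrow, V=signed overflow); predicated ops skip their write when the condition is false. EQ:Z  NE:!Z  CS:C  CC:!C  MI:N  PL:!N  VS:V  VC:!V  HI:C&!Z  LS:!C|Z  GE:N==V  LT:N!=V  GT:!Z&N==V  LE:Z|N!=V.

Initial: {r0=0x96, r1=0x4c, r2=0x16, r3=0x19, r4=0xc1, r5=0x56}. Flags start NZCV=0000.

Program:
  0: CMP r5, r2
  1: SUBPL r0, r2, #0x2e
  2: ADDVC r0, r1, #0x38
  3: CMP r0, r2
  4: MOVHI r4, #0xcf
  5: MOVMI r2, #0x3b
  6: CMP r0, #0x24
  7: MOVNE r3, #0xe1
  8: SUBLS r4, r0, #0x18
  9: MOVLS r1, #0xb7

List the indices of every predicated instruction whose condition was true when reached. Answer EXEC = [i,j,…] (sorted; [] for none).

EXEC = [1,2,4,7]

0: ✓ CMP  NZCV=0010
1: ✓ SUBPL  r0←0xe8
2: ✓ ADDVC  r0←0x84
3: ✓ CMP  NZCV=0011
4: ✓ MOVHI  r4←0xcf
5: · MOVMI
6: ✓ CMP  NZCV=0011
7: ✓ MOVNE  r3←0xe1
8: · SUBLS
9: · MOVLS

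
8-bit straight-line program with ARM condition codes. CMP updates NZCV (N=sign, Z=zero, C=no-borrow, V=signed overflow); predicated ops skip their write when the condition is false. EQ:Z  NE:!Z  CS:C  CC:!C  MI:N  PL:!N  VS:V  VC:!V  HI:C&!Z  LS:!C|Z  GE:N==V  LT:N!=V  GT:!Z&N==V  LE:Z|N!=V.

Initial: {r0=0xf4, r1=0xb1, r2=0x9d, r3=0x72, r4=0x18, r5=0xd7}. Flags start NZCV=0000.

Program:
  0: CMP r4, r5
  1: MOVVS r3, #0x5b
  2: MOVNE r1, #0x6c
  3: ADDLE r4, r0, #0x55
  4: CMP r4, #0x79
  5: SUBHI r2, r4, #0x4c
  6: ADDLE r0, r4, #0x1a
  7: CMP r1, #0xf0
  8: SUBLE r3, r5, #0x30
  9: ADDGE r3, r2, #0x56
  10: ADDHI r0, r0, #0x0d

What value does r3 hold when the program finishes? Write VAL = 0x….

VAL = 0xf3

[0] flags=0000 → (cmp)
[1] flags=0000 VS?F → skip
[2] flags=0000 NE?T → r1=0x6c
[3] flags=0000 LE?F → skip
[4] flags=1000 → (cmp)
[5] flags=1000 HI?F → skip
[6] flags=1000 LE?T → r0=0x32
[7] flags=0000 → (cmp)
[8] flags=0000 LE?F → skip
[9] flags=0000 GE?T → r3=0xf3
[10] flags=0000 HI?F → skip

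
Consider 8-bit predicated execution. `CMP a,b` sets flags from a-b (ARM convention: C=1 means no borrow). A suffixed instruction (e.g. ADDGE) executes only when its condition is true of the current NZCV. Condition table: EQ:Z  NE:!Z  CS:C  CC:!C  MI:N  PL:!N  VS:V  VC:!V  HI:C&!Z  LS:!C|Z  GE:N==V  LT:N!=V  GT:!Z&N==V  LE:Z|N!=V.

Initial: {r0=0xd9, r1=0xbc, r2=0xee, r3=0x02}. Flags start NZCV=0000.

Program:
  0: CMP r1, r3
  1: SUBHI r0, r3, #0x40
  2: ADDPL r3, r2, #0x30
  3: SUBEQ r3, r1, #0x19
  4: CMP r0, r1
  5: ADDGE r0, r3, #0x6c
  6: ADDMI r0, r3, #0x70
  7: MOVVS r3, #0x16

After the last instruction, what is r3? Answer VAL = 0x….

[0] flags=1010 → (cmp)
[1] flags=1010 HI?T → r0=0xc2
[2] flags=1010 PL?F → skip
[3] flags=1010 EQ?F → skip
[4] flags=0010 → (cmp)
[5] flags=0010 GE?T → r0=0x6e
[6] flags=0010 MI?F → skip
[7] flags=0010 VS?F → skip

VAL = 0x02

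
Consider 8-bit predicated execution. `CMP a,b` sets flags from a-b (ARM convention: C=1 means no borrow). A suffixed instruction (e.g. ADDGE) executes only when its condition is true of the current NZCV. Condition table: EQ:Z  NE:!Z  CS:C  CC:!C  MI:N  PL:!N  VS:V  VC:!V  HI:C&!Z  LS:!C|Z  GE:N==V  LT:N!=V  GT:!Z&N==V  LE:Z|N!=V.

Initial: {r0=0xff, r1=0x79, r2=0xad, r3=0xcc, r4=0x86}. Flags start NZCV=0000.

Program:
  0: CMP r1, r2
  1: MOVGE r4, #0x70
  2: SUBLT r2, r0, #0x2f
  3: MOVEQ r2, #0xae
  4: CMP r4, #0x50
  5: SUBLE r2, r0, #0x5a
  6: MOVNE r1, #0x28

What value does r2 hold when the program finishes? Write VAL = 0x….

[0] flags=1001 → (cmp)
[1] flags=1001 GE?T → r4=0x70
[2] flags=1001 LT?F → skip
[3] flags=1001 EQ?F → skip
[4] flags=0010 → (cmp)
[5] flags=0010 LE?F → skip
[6] flags=0010 NE?T → r1=0x28

VAL = 0xad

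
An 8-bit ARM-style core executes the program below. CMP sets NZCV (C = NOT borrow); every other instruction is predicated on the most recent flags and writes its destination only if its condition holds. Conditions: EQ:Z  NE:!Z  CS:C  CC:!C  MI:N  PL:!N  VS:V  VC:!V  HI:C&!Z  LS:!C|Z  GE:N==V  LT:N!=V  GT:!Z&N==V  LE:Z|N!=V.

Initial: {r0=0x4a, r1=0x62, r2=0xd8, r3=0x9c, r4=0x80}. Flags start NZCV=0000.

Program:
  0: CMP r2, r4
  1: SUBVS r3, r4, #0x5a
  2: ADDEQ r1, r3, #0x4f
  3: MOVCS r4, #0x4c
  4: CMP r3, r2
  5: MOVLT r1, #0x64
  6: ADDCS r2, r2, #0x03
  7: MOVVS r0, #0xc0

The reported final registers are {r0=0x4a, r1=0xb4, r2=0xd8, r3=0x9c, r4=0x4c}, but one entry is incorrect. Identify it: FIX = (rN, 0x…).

0: ✓ CMP  NZCV=0010
1: · SUBVS
2: · ADDEQ
3: ✓ MOVCS  r4←0x4c
4: ✓ CMP  NZCV=1000
5: ✓ MOVLT  r1←0x64
6: · ADDCS
7: · MOVVS

FIX = (r1, 0x64)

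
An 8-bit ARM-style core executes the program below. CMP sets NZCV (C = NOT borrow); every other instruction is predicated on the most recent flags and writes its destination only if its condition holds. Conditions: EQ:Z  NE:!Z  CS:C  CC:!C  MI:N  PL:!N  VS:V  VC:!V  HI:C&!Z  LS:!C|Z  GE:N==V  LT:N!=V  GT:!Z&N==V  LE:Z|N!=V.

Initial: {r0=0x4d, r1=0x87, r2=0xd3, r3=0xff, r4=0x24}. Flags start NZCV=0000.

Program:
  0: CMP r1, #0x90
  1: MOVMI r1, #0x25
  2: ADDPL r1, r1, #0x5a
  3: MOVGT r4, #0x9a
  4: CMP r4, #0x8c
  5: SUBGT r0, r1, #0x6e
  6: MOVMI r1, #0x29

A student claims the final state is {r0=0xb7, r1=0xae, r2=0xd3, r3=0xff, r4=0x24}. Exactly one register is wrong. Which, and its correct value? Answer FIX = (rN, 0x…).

0: ✓ CMP  NZCV=1000
1: ✓ MOVMI  r1←0x25
2: · ADDPL
3: · MOVGT
4: ✓ CMP  NZCV=1001
5: ✓ SUBGT  r0←0xb7
6: ✓ MOVMI  r1←0x29

FIX = (r1, 0x29)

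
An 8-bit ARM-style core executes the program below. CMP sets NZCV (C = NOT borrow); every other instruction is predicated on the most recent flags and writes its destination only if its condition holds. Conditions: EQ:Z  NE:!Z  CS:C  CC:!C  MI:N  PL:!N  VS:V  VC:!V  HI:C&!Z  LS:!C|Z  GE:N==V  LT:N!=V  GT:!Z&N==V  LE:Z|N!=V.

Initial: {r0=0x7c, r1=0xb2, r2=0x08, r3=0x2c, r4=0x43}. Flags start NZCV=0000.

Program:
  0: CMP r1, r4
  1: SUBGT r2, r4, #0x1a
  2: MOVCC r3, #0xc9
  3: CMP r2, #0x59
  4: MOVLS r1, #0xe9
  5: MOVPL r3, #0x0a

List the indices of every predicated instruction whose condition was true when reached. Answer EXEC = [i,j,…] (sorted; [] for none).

[0] flags=0011 → (cmp)
[1] flags=0011 GT?F → skip
[2] flags=0011 CC?F → skip
[3] flags=1000 → (cmp)
[4] flags=1000 LS?T → r1=0xe9
[5] flags=1000 PL?F → skip

EXEC = [4]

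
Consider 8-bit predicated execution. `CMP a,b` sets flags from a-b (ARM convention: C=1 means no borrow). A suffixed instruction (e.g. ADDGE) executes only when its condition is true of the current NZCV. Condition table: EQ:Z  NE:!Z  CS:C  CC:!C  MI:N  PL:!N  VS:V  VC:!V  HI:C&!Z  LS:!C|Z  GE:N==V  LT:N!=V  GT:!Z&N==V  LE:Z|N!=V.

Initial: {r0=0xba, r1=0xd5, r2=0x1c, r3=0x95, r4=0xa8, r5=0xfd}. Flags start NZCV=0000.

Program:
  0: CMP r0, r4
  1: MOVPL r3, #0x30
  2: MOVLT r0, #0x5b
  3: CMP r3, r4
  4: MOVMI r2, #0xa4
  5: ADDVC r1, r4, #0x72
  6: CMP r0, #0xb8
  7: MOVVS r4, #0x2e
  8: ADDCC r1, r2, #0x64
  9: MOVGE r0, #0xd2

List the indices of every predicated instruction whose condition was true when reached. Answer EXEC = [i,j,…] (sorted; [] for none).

[0] flags=0010 → (cmp)
[1] flags=0010 PL?T → r3=0x30
[2] flags=0010 LT?F → skip
[3] flags=1001 → (cmp)
[4] flags=1001 MI?T → r2=0xa4
[5] flags=1001 VC?F → skip
[6] flags=0010 → (cmp)
[7] flags=0010 VS?F → skip
[8] flags=0010 CC?F → skip
[9] flags=0010 GE?T → r0=0xd2

EXEC = [1,4,9]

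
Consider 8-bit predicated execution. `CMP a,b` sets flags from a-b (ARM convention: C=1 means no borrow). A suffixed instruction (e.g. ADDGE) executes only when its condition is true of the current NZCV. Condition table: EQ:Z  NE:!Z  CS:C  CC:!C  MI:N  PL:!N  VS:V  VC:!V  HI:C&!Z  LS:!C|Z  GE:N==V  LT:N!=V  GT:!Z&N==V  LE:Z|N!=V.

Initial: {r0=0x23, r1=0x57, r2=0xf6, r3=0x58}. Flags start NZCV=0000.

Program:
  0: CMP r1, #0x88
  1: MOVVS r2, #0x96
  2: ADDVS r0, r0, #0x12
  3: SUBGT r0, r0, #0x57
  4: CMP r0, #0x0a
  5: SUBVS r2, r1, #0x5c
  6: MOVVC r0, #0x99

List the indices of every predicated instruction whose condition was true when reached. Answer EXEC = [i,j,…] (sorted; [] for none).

[0] flags=1001 → (cmp)
[1] flags=1001 VS?T → r2=0x96
[2] flags=1001 VS?T → r0=0x35
[3] flags=1001 GT?T → r0=0xde
[4] flags=1010 → (cmp)
[5] flags=1010 VS?F → skip
[6] flags=1010 VC?T → r0=0x99

EXEC = [1,2,3,6]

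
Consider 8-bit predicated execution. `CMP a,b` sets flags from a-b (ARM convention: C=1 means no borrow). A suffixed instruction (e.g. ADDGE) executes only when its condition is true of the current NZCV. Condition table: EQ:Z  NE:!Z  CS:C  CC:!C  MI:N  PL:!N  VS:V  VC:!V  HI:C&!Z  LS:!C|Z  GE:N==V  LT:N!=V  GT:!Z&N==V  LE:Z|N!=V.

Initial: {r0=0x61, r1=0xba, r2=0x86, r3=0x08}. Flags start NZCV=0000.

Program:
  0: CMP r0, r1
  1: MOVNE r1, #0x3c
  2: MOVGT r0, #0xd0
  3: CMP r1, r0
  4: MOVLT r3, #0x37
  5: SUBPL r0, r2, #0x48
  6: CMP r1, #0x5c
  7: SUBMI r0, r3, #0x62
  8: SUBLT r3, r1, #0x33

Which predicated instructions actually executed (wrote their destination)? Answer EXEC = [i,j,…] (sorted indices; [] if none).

EXEC = [1,2,5,7,8]

[0] flags=1001 → (cmp)
[1] flags=1001 NE?T → r1=0x3c
[2] flags=1001 GT?T → r0=0xd0
[3] flags=0000 → (cmp)
[4] flags=0000 LT?F → skip
[5] flags=0000 PL?T → r0=0x3e
[6] flags=1000 → (cmp)
[7] flags=1000 MI?T → r0=0xa6
[8] flags=1000 LT?T → r3=0x09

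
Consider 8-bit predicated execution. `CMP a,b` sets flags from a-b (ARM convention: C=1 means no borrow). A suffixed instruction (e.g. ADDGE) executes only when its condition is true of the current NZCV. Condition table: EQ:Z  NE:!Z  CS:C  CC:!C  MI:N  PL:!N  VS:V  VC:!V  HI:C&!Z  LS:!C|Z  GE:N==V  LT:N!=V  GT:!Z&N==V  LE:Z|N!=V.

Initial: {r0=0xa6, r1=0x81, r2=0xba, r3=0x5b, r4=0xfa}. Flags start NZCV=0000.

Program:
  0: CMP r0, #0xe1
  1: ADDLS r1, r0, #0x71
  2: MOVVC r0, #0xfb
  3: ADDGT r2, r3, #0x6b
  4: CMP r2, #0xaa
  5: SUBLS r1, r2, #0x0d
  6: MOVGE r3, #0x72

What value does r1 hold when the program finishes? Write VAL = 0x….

VAL = 0x17

[0] flags=1000 → (cmp)
[1] flags=1000 LS?T → r1=0x17
[2] flags=1000 VC?T → r0=0xfb
[3] flags=1000 GT?F → skip
[4] flags=0010 → (cmp)
[5] flags=0010 LS?F → skip
[6] flags=0010 GE?T → r3=0x72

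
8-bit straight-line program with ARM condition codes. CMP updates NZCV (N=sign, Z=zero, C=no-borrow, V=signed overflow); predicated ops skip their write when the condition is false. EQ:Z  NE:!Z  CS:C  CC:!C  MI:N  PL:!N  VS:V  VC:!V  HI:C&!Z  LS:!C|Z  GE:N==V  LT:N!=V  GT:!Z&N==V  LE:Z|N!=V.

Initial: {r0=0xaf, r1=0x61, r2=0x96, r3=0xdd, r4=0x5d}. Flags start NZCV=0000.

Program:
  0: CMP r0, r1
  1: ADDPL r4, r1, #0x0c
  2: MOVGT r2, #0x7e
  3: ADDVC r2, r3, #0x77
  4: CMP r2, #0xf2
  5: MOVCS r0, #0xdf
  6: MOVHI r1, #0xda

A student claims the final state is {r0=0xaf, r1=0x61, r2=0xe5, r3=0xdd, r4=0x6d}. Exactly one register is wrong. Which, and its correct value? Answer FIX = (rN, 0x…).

FIX = (r2, 0x96)

0: ✓ CMP  NZCV=0011
1: ✓ ADDPL  r4←0x6d
2: · MOVGT
3: · ADDVC
4: ✓ CMP  NZCV=1000
5: · MOVCS
6: · MOVHI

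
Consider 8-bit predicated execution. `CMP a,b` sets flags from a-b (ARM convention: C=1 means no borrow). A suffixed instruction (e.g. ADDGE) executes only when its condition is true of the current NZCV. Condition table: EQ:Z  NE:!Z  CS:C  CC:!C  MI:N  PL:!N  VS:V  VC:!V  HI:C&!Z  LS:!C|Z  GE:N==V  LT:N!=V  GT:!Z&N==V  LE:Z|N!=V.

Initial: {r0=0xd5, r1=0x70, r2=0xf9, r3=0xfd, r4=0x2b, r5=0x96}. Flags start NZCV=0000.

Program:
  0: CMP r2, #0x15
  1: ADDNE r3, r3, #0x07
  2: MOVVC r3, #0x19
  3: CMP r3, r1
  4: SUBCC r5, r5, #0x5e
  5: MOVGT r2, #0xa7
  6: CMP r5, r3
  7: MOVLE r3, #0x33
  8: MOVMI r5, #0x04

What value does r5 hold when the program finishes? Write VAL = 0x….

VAL = 0x38

[0] flags=1010 → (cmp)
[1] flags=1010 NE?T → r3=0x04
[2] flags=1010 VC?T → r3=0x19
[3] flags=1000 → (cmp)
[4] flags=1000 CC?T → r5=0x38
[5] flags=1000 GT?F → skip
[6] flags=0010 → (cmp)
[7] flags=0010 LE?F → skip
[8] flags=0010 MI?F → skip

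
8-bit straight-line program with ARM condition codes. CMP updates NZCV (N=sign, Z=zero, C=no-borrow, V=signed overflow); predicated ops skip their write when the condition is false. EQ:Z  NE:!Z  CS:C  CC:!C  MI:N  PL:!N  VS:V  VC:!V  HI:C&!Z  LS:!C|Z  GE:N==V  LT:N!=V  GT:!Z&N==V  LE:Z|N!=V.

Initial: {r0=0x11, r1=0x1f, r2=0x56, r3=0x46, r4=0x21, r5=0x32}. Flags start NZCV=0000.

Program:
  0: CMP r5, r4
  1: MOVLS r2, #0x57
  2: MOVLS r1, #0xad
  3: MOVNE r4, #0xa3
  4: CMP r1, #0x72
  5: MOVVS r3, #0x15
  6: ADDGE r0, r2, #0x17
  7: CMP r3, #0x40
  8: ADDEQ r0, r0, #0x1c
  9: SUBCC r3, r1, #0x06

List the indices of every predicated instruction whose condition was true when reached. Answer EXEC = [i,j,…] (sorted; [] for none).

EXEC = [3]

0: ✓ CMP  NZCV=0010
1: · MOVLS
2: · MOVLS
3: ✓ MOVNE  r4←0xa3
4: ✓ CMP  NZCV=1000
5: · MOVVS
6: · ADDGE
7: ✓ CMP  NZCV=0010
8: · ADDEQ
9: · SUBCC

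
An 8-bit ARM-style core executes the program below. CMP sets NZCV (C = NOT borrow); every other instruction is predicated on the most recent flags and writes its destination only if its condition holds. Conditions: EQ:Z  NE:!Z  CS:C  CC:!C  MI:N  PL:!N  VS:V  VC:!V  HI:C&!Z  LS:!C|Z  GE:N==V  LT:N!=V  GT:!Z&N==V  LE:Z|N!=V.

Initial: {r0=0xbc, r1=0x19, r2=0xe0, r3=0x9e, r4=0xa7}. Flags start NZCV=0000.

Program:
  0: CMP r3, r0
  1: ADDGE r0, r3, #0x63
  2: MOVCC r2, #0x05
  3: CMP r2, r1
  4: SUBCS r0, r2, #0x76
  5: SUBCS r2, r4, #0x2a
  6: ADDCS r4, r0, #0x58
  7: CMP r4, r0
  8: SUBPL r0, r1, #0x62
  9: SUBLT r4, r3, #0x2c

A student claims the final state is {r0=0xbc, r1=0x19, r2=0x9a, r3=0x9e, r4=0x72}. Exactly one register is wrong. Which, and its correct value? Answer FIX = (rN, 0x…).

[0] flags=1000 → (cmp)
[1] flags=1000 GE?F → skip
[2] flags=1000 CC?T → r2=0x05
[3] flags=1000 → (cmp)
[4] flags=1000 CS?F → skip
[5] flags=1000 CS?F → skip
[6] flags=1000 CS?F → skip
[7] flags=1000 → (cmp)
[8] flags=1000 PL?F → skip
[9] flags=1000 LT?T → r4=0x72

FIX = (r2, 0x05)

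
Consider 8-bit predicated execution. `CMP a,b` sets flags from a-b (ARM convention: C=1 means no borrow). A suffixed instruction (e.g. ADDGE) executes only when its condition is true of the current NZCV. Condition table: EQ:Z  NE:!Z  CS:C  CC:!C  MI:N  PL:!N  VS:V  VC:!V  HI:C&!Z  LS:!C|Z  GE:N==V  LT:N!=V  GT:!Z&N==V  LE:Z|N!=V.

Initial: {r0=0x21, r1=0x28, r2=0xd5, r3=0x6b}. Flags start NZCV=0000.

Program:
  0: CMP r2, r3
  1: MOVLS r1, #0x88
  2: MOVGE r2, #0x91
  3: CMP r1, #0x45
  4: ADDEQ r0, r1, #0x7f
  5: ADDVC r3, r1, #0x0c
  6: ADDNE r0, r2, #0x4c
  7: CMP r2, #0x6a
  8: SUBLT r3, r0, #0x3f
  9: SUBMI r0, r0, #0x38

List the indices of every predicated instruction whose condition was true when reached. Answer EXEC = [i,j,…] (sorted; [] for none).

[0] flags=0011 → (cmp)
[1] flags=0011 LS?F → skip
[2] flags=0011 GE?F → skip
[3] flags=1000 → (cmp)
[4] flags=1000 EQ?F → skip
[5] flags=1000 VC?T → r3=0x34
[6] flags=1000 NE?T → r0=0x21
[7] flags=0011 → (cmp)
[8] flags=0011 LT?T → r3=0xe2
[9] flags=0011 MI?F → skip

EXEC = [5,6,8]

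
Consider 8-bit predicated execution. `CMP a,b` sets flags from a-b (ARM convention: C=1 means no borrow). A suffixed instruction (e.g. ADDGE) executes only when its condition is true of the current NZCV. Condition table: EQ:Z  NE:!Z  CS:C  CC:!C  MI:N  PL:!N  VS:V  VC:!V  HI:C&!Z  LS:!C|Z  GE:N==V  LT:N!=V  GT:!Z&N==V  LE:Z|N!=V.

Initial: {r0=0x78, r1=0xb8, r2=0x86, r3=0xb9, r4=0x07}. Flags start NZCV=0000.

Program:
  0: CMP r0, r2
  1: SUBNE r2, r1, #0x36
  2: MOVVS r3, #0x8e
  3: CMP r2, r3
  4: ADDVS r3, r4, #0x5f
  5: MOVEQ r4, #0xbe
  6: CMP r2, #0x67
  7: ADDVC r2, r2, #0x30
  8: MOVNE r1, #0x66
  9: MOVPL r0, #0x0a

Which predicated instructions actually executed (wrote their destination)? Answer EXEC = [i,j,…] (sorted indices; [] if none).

0: ✓ CMP  NZCV=1001
1: ✓ SUBNE  r2←0x82
2: ✓ MOVVS  r3←0x8e
3: ✓ CMP  NZCV=1000
4: · ADDVS
5: · MOVEQ
6: ✓ CMP  NZCV=0011
7: · ADDVC
8: ✓ MOVNE  r1←0x66
9: ✓ MOVPL  r0←0x0a

EXEC = [1,2,8,9]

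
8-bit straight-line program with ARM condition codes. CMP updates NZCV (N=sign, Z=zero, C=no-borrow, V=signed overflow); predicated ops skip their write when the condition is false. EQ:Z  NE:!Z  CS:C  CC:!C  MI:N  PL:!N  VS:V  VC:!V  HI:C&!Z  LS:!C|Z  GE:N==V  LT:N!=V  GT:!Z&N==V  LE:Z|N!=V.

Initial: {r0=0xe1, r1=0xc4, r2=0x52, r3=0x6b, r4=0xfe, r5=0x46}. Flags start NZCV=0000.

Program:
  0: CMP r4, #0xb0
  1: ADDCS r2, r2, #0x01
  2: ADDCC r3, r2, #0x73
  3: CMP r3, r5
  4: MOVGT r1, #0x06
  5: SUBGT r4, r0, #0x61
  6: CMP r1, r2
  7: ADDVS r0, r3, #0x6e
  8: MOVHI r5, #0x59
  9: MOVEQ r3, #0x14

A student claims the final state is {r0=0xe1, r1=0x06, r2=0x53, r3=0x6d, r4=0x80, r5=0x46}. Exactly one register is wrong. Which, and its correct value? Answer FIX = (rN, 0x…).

[0] flags=0010 → (cmp)
[1] flags=0010 CS?T → r2=0x53
[2] flags=0010 CC?F → skip
[3] flags=0010 → (cmp)
[4] flags=0010 GT?T → r1=0x06
[5] flags=0010 GT?T → r4=0x80
[6] flags=1000 → (cmp)
[7] flags=1000 VS?F → skip
[8] flags=1000 HI?F → skip
[9] flags=1000 EQ?F → skip

FIX = (r3, 0x6b)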